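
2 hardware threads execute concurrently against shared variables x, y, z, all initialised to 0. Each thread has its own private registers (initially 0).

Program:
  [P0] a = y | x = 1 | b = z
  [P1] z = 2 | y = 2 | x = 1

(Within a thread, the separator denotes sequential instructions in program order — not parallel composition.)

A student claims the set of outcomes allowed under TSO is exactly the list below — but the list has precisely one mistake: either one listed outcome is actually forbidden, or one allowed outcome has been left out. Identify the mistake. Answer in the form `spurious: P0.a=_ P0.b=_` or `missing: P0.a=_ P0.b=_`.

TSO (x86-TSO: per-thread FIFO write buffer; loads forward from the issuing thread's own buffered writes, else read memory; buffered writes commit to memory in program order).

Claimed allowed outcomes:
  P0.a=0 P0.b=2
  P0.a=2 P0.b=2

outcome vector order: (P0.a,P0.b)
TSO: 3 outcomes — {<0 0>, <0 2>, <2 2>}
TSO∖claimed = {<0 0>}

missing: P0.a=0 P0.b=0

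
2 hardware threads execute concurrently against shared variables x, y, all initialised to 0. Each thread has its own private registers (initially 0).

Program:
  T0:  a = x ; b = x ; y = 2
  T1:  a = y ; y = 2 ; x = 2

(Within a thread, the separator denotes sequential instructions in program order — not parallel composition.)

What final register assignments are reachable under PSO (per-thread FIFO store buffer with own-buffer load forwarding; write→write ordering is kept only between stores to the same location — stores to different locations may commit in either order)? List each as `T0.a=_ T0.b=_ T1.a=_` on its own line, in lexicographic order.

outcome vector order: (T0.a,T0.b,T1.a)
|PSO outcomes| = 4

T0.a=0 T0.b=0 T1.a=0
T0.a=0 T0.b=0 T1.a=2
T0.a=0 T0.b=2 T1.a=0
T0.a=2 T0.b=2 T1.a=0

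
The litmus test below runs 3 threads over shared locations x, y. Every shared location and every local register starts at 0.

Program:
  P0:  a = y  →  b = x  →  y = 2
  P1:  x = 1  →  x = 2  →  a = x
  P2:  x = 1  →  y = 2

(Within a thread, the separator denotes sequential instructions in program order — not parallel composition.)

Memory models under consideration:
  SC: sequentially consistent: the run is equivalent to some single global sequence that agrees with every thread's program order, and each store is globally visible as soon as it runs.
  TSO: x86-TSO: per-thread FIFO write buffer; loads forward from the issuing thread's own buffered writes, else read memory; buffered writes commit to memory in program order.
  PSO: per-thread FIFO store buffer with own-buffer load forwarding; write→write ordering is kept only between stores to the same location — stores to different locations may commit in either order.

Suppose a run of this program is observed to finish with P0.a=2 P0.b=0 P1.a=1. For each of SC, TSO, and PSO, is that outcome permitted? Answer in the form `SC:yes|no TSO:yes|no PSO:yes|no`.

SC:no TSO:no PSO:yes

outcome vector order: (P0.a,P0.b,P1.a)
under SC → 001, 002, 011, 012, 021, 022, 211, 212, 222
under TSO → 001, 002, 011, 012, 021, 022, 211, 212, 222
under PSO → 001, 002, 011, 012, 021, 022, 201, 202, 211, 212, 221, 222
target 201 ∈ {PSO}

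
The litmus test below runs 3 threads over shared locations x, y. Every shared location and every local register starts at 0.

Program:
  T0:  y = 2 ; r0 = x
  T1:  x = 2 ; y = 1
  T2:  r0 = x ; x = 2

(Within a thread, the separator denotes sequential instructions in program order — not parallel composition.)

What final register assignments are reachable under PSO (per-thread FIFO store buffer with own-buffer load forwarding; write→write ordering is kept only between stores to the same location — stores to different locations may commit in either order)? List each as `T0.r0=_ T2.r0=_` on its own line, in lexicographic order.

T0.r0=0 T2.r0=0
T0.r0=0 T2.r0=2
T0.r0=2 T2.r0=0
T0.r0=2 T2.r0=2

outcome vector order: (T0.r0,T2.r0)
|PSO outcomes| = 4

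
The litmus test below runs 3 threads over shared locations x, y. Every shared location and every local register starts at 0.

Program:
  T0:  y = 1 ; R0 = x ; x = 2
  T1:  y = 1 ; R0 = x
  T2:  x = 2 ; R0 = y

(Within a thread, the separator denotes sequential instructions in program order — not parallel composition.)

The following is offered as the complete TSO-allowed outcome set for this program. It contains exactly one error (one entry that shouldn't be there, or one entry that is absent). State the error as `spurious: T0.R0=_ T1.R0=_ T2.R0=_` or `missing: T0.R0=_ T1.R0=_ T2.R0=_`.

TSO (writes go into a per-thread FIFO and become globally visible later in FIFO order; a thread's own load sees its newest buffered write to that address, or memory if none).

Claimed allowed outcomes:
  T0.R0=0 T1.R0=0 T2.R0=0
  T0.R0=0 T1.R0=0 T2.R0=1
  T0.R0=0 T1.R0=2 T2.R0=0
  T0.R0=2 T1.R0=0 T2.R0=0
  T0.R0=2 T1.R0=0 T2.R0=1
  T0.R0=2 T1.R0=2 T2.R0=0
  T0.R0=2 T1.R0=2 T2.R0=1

outcome vector order: (T0.R0,T1.R0,T2.R0)
under TSO → 0/0/0, 0/0/1, 0/2/0, 0/2/1, 2/0/0, 2/0/1, 2/2/0, 2/2/1
TSO∖claimed = {0/2/1}

missing: T0.R0=0 T1.R0=2 T2.R0=1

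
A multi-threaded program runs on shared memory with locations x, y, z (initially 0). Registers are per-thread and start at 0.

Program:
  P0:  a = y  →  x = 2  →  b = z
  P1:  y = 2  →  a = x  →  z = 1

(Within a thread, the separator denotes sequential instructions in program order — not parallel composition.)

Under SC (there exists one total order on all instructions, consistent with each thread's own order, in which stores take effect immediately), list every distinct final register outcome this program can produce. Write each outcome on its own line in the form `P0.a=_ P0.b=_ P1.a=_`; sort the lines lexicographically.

outcome vector order: (P0.a,P0.b,P1.a)
|SC outcomes| = 8

P0.a=0 P0.b=0 P1.a=0
P0.a=0 P0.b=0 P1.a=2
P0.a=0 P0.b=1 P1.a=0
P0.a=0 P0.b=1 P1.a=2
P0.a=2 P0.b=0 P1.a=0
P0.a=2 P0.b=0 P1.a=2
P0.a=2 P0.b=1 P1.a=0
P0.a=2 P0.b=1 P1.a=2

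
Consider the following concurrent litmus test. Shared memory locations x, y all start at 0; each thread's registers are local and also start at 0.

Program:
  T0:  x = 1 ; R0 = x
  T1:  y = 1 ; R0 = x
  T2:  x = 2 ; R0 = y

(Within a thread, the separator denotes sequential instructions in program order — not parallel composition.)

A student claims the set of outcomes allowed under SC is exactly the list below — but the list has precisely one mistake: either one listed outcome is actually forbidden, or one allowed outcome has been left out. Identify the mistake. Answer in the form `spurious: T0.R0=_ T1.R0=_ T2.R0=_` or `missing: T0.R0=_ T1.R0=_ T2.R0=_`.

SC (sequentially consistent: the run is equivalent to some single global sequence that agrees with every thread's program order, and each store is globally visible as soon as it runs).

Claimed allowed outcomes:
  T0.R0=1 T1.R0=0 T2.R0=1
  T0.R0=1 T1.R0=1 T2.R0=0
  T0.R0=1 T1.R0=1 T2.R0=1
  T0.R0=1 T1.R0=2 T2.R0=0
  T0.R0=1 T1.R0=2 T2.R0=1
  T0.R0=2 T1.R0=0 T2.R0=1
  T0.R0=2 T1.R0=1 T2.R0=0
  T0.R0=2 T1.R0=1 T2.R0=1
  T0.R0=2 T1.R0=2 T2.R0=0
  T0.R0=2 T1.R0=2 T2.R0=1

outcome vector order: (T0.R0,T1.R0,T2.R0)
under SC → (1,0,1), (1,1,0), (1,1,1), (1,2,0), (1,2,1), (2,0,1), (2,1,1), (2,2,0), (2,2,1)
claimed∖SC = {(2,1,0)}

spurious: T0.R0=2 T1.R0=1 T2.R0=0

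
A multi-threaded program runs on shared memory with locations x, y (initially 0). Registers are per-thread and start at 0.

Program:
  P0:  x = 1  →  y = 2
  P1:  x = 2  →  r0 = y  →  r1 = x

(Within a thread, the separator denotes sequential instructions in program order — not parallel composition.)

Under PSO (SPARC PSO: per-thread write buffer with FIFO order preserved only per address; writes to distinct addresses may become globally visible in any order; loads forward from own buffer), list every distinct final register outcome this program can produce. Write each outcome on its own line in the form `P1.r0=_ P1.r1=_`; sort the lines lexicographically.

outcome vector order: (P1.r0,P1.r1)
|PSO outcomes| = 4

P1.r0=0 P1.r1=1
P1.r0=0 P1.r1=2
P1.r0=2 P1.r1=1
P1.r0=2 P1.r1=2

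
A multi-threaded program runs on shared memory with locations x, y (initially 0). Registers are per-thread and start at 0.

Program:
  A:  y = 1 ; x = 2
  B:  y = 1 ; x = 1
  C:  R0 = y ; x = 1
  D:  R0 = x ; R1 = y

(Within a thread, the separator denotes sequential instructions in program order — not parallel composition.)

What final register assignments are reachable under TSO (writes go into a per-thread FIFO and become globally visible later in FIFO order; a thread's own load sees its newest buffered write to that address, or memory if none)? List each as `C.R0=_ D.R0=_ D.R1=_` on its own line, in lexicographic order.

C.R0=0 D.R0=0 D.R1=0
C.R0=0 D.R0=0 D.R1=1
C.R0=0 D.R0=1 D.R1=0
C.R0=0 D.R0=1 D.R1=1
C.R0=0 D.R0=2 D.R1=1
C.R0=1 D.R0=0 D.R1=0
C.R0=1 D.R0=0 D.R1=1
C.R0=1 D.R0=1 D.R1=1
C.R0=1 D.R0=2 D.R1=1

outcome vector order: (C.R0,D.R0,D.R1)
|TSO outcomes| = 9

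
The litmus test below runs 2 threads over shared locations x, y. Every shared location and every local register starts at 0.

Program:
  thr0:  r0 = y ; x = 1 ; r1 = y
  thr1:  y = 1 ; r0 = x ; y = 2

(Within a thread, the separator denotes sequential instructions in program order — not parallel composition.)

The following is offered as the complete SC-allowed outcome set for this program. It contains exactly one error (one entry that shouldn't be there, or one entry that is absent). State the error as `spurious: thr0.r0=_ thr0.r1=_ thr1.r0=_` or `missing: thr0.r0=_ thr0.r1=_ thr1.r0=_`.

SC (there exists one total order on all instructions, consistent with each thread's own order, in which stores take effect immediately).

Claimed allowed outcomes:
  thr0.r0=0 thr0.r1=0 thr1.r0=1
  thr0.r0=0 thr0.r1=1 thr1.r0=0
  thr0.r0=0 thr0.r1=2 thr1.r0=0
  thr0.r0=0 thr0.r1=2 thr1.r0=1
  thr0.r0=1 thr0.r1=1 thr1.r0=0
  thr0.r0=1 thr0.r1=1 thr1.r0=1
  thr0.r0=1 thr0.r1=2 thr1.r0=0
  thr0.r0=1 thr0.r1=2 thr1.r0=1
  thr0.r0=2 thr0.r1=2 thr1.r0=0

missing: thr0.r0=0 thr0.r1=1 thr1.r0=1

outcome vector order: (thr0.r0,thr0.r1,thr1.r0)
SC (10): <0 0 1>, <0 1 0>, <0 1 1>, <0 2 0>, <0 2 1>, <1 1 0>, <1 1 1>, <1 2 0>, <1 2 1>, <2 2 0>
SC∖claimed = {<0 1 1>}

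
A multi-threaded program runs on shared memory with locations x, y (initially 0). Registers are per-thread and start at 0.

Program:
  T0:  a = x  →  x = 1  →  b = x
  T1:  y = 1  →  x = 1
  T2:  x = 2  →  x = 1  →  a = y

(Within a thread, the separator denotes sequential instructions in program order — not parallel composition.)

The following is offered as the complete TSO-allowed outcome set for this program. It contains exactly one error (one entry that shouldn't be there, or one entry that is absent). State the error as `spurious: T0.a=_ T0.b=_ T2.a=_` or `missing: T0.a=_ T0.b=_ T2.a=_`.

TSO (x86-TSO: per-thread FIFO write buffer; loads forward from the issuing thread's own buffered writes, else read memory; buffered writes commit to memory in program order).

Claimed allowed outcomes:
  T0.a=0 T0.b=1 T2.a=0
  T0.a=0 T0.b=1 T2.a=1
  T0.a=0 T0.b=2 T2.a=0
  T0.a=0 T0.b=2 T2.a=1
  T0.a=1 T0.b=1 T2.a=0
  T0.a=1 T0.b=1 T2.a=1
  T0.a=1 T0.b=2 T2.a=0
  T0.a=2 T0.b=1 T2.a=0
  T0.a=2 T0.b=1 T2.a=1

outcome vector order: (T0.a,T0.b,T2.a)
under TSO → 0/1/0 0/1/1 0/2/0 0/2/1 1/1/0 1/1/1 1/2/0 1/2/1 2/1/0 2/1/1
TSO∖claimed = {1/2/1}

missing: T0.a=1 T0.b=2 T2.a=1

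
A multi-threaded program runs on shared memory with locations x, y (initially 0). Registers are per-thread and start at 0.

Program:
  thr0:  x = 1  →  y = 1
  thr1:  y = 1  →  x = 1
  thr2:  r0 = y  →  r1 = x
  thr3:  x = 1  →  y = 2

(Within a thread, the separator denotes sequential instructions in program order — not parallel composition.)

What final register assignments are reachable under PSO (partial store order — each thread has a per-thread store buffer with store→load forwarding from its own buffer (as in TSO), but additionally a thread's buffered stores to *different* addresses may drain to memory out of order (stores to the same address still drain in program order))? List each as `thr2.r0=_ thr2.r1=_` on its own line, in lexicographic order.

outcome vector order: (thr2.r0,thr2.r1)
|PSO outcomes| = 6

thr2.r0=0 thr2.r1=0
thr2.r0=0 thr2.r1=1
thr2.r0=1 thr2.r1=0
thr2.r0=1 thr2.r1=1
thr2.r0=2 thr2.r1=0
thr2.r0=2 thr2.r1=1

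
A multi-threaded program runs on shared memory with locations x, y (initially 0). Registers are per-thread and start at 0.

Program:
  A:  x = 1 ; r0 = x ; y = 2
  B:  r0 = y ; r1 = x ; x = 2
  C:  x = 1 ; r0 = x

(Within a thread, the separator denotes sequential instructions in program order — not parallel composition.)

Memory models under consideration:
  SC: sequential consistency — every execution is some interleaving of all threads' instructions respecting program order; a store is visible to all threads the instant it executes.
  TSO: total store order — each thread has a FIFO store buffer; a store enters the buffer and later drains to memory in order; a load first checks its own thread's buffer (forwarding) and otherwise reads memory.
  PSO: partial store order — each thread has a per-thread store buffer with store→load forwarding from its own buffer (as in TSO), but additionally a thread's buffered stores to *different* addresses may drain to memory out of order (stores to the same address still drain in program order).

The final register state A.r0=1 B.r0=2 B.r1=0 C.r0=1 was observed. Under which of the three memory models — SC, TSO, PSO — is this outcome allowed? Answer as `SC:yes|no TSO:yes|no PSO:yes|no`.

outcome vector order: (A.r0,B.r0,B.r1,C.r0)
[SC] allowed = {1001, 1002, 1011, 1012, 1211, 1212, 2001, 2002, 2011, 2012}
[TSO] allowed = {1001, 1002, 1011, 1012, 1211, 1212, 2001, 2002, 2011, 2012}
[PSO] allowed = {1001, 1002, 1011, 1012, 1201, 1202, 1211, 1212, 2001, 2002, 2011, 2012}
target 1201 ∈ {PSO}

SC:no TSO:no PSO:yes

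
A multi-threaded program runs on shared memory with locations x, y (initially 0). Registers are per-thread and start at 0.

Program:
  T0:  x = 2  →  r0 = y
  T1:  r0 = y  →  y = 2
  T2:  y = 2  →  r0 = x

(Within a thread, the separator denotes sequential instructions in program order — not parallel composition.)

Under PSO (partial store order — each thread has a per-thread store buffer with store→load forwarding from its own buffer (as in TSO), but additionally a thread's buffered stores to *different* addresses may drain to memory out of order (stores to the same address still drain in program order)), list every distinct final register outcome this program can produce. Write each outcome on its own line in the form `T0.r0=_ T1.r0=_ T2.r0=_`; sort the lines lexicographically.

outcome vector order: (T0.r0,T1.r0,T2.r0)
|PSO outcomes| = 8

T0.r0=0 T1.r0=0 T2.r0=0
T0.r0=0 T1.r0=0 T2.r0=2
T0.r0=0 T1.r0=2 T2.r0=0
T0.r0=0 T1.r0=2 T2.r0=2
T0.r0=2 T1.r0=0 T2.r0=0
T0.r0=2 T1.r0=0 T2.r0=2
T0.r0=2 T1.r0=2 T2.r0=0
T0.r0=2 T1.r0=2 T2.r0=2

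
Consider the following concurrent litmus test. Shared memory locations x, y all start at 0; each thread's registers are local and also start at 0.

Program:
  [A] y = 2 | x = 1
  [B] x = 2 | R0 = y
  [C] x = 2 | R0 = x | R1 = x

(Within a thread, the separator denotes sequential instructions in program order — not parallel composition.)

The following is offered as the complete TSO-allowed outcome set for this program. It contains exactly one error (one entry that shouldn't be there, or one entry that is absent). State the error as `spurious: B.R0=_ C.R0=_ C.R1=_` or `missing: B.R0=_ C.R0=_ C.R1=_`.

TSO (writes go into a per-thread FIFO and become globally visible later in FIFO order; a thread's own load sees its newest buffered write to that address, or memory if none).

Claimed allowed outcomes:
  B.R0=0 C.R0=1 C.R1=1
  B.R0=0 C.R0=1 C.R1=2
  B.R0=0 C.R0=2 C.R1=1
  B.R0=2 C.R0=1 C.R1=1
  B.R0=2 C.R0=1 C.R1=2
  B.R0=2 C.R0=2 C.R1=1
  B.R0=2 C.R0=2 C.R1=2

missing: B.R0=0 C.R0=2 C.R1=2

outcome vector order: (B.R0,C.R0,C.R1)
TSO: 8 outcomes — {(0,1,1); (0,1,2); (0,2,1); (0,2,2); (2,1,1); (2,1,2); (2,2,1); (2,2,2)}
TSO∖claimed = {(0,2,2)}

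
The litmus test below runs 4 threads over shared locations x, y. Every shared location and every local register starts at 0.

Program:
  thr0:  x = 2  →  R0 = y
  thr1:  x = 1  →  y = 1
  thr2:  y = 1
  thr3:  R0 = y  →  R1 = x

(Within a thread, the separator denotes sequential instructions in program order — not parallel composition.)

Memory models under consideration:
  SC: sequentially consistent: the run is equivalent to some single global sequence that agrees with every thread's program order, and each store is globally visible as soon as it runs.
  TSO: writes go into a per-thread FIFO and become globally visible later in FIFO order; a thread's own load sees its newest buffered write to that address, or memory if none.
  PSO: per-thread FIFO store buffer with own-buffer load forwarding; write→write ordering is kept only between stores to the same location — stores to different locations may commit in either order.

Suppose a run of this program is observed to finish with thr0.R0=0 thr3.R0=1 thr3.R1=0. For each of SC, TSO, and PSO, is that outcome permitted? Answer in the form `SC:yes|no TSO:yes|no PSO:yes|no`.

outcome vector order: (thr0.R0,thr3.R0,thr3.R1)
SC: 11 outcomes — {<0 0 0>, <0 0 1>, <0 0 2>, <0 1 1>, <0 1 2>, <1 0 0>, <1 0 1>, <1 0 2>, <1 1 0>, <1 1 1>, <1 1 2>}
TSO: 12 outcomes — {<0 0 0>, <0 0 1>, <0 0 2>, <0 1 0>, <0 1 1>, <0 1 2>, <1 0 0>, <1 0 1>, <1 0 2>, <1 1 0>, <1 1 1>, <1 1 2>}
PSO: 12 outcomes — {<0 0 0>, <0 0 1>, <0 0 2>, <0 1 0>, <0 1 1>, <0 1 2>, <1 0 0>, <1 0 1>, <1 0 2>, <1 1 0>, <1 1 1>, <1 1 2>}
target <0 1 0> ∈ {TSO,PSO}

SC:no TSO:yes PSO:yes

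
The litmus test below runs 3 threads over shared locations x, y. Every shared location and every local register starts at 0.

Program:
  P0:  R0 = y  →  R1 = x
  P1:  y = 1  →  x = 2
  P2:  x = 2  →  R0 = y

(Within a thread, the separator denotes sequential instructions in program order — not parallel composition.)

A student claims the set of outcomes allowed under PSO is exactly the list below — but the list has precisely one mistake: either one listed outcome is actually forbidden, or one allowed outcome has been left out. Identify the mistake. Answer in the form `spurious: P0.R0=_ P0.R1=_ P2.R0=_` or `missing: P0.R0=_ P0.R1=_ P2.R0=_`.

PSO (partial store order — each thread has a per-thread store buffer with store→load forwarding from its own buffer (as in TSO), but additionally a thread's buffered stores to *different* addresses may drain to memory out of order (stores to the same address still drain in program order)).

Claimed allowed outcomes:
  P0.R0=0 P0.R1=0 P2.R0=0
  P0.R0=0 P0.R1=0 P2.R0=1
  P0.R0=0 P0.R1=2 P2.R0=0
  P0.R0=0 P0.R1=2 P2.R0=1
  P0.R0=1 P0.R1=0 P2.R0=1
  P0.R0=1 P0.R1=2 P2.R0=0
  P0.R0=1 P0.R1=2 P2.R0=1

missing: P0.R0=1 P0.R1=0 P2.R0=0

outcome vector order: (P0.R0,P0.R1,P2.R0)
PSO: 8 outcomes — {<0 0 0>, <0 0 1>, <0 2 0>, <0 2 1>, <1 0 0>, <1 0 1>, <1 2 0>, <1 2 1>}
PSO∖claimed = {<1 0 0>}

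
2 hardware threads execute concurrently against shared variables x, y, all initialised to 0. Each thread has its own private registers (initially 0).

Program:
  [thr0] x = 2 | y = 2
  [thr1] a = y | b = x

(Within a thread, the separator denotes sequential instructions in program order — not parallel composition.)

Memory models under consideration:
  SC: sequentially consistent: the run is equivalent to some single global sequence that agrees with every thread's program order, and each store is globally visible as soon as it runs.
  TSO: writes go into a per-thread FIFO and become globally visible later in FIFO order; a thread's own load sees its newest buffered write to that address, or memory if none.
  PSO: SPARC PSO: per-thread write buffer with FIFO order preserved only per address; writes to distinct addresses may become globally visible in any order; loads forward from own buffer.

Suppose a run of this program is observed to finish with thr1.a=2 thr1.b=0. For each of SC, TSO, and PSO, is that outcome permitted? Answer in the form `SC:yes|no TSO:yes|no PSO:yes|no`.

outcome vector order: (thr1.a,thr1.b)
SC (3): (0,0); (0,2); (2,2)
TSO (3): (0,0); (0,2); (2,2)
PSO (4): (0,0); (0,2); (2,0); (2,2)
target (2,0) ∈ {PSO}

SC:no TSO:no PSO:yes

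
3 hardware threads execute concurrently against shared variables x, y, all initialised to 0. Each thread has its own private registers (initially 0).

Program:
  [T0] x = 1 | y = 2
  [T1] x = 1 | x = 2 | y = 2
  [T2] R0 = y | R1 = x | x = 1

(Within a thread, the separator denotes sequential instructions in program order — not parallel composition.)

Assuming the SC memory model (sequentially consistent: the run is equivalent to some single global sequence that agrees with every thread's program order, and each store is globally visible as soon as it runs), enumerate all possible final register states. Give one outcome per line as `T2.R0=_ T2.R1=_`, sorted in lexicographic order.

outcome vector order: (T2.R0,T2.R1)
|SC outcomes| = 5

T2.R0=0 T2.R1=0
T2.R0=0 T2.R1=1
T2.R0=0 T2.R1=2
T2.R0=2 T2.R1=1
T2.R0=2 T2.R1=2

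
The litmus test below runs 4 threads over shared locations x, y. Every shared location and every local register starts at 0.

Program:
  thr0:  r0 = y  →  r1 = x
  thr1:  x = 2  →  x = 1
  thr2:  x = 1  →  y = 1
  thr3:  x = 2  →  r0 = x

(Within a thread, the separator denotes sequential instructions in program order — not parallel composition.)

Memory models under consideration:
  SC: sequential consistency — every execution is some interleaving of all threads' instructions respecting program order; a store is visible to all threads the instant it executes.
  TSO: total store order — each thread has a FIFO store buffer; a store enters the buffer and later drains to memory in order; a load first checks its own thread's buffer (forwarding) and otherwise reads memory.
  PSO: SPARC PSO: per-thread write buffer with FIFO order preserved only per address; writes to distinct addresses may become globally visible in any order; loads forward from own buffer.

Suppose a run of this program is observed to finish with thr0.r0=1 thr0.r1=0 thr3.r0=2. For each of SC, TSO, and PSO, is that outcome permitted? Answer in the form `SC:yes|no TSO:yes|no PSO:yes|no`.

outcome vector order: (thr0.r0,thr0.r1,thr3.r0)
under SC → <0 0 1>, <0 0 2>, <0 1 1>, <0 1 2>, <0 2 1>, <0 2 2>, <1 1 1>, <1 1 2>, <1 2 1>, <1 2 2>
under TSO → <0 0 1>, <0 0 2>, <0 1 1>, <0 1 2>, <0 2 1>, <0 2 2>, <1 1 1>, <1 1 2>, <1 2 1>, <1 2 2>
under PSO → <0 0 1>, <0 0 2>, <0 1 1>, <0 1 2>, <0 2 1>, <0 2 2>, <1 0 1>, <1 0 2>, <1 1 1>, <1 1 2>, <1 2 1>, <1 2 2>
target <1 0 2> ∈ {PSO}

SC:no TSO:no PSO:yes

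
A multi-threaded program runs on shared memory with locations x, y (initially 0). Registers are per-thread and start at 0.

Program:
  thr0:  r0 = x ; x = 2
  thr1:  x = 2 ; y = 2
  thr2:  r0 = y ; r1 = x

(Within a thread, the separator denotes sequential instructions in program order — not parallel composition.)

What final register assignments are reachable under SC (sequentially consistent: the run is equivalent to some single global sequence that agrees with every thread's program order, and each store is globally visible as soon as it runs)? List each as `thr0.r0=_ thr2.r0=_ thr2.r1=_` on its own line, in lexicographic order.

thr0.r0=0 thr2.r0=0 thr2.r1=0
thr0.r0=0 thr2.r0=0 thr2.r1=2
thr0.r0=0 thr2.r0=2 thr2.r1=2
thr0.r0=2 thr2.r0=0 thr2.r1=0
thr0.r0=2 thr2.r0=0 thr2.r1=2
thr0.r0=2 thr2.r0=2 thr2.r1=2

outcome vector order: (thr0.r0,thr2.r0,thr2.r1)
|SC outcomes| = 6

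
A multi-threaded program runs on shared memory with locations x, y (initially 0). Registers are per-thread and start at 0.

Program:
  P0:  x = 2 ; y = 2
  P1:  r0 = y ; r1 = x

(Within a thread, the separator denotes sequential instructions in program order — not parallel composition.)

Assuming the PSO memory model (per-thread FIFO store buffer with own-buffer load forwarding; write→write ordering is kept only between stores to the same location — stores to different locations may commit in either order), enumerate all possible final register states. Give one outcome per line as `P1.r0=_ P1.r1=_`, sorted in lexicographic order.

outcome vector order: (P1.r0,P1.r1)
|PSO outcomes| = 4

P1.r0=0 P1.r1=0
P1.r0=0 P1.r1=2
P1.r0=2 P1.r1=0
P1.r0=2 P1.r1=2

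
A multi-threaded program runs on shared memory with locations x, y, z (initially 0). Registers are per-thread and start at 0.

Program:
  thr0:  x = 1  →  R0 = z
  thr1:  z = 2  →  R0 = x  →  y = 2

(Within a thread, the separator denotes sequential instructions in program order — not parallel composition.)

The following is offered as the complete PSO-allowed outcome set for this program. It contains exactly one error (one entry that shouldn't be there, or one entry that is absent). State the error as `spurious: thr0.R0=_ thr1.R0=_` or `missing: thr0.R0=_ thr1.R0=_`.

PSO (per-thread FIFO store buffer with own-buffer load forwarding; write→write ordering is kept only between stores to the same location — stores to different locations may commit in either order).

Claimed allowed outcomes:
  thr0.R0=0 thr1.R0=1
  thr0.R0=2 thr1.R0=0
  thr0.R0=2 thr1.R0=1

missing: thr0.R0=0 thr1.R0=0

outcome vector order: (thr0.R0,thr1.R0)
under PSO → <0 0>, <0 1>, <2 0>, <2 1>
PSO∖claimed = {<0 0>}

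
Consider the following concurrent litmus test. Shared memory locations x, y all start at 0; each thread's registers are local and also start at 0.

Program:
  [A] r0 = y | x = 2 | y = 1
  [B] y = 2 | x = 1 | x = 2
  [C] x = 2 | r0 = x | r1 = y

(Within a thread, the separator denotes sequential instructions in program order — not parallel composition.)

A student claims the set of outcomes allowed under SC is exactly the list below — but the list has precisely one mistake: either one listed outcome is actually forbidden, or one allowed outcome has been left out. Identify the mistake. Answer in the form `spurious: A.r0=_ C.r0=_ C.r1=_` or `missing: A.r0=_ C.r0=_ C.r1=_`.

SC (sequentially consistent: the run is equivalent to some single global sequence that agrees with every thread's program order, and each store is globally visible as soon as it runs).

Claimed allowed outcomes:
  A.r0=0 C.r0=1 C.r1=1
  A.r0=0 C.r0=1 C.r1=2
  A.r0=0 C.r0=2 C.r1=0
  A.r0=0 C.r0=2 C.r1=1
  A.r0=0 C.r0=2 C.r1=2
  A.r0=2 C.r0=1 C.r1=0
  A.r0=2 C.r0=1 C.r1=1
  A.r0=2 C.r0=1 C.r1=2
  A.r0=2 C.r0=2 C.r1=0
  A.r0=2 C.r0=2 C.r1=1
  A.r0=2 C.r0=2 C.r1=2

spurious: A.r0=2 C.r0=1 C.r1=0

outcome vector order: (A.r0,C.r0,C.r1)
under SC → <0 1 1>, <0 1 2>, <0 2 0>, <0 2 1>, <0 2 2>, <2 1 1>, <2 1 2>, <2 2 0>, <2 2 1>, <2 2 2>
claimed∖SC = {<2 1 0>}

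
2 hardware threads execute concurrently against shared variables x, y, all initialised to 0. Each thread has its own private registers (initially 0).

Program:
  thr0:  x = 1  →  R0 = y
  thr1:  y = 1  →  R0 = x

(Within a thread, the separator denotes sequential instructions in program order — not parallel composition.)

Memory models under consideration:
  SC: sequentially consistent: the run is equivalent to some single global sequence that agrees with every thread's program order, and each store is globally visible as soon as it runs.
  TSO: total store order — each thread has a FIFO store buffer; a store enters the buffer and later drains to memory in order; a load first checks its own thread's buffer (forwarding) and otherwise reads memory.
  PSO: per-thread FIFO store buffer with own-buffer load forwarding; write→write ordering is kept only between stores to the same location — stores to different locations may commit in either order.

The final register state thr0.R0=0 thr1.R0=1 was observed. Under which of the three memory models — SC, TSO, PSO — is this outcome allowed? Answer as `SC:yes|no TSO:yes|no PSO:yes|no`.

outcome vector order: (thr0.R0,thr1.R0)
[SC] allowed = {(0,1); (1,0); (1,1)}
[TSO] allowed = {(0,0); (0,1); (1,0); (1,1)}
[PSO] allowed = {(0,0); (0,1); (1,0); (1,1)}
target (0,1) ∈ {SC,TSO,PSO}

SC:yes TSO:yes PSO:yes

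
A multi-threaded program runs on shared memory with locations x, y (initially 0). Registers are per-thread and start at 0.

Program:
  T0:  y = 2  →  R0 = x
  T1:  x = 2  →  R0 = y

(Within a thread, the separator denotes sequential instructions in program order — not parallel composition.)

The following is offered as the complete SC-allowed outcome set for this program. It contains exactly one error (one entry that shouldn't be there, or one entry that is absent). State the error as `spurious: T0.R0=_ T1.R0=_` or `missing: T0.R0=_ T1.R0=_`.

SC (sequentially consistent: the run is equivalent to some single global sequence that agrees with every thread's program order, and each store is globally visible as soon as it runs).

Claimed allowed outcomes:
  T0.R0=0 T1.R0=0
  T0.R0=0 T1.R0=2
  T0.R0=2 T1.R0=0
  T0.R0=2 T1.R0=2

spurious: T0.R0=0 T1.R0=0

outcome vector order: (T0.R0,T1.R0)
SC (3): 0/2, 2/0, 2/2
claimed∖SC = {0/0}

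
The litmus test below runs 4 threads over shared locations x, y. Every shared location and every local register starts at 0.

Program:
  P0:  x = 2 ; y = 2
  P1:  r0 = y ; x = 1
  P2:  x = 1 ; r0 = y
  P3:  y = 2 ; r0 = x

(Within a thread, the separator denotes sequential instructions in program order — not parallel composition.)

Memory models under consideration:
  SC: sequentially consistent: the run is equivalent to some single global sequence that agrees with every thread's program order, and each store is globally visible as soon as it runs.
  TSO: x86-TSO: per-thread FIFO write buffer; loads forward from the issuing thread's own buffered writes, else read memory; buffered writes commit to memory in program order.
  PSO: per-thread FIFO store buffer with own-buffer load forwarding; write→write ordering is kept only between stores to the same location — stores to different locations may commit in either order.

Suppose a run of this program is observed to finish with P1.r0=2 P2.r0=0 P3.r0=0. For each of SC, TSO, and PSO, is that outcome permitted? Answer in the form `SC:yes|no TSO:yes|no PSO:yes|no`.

outcome vector order: (P1.r0,P2.r0,P3.r0)
[SC] allowed = {<0 0 1>, <0 0 2>, <0 2 0>, <0 2 1>, <0 2 2>, <2 0 1>, <2 0 2>, <2 2 0>, <2 2 1>, <2 2 2>}
[TSO] allowed = {<0 0 0>, <0 0 1>, <0 0 2>, <0 2 0>, <0 2 1>, <0 2 2>, <2 0 0>, <2 0 1>, <2 0 2>, <2 2 0>, <2 2 1>, <2 2 2>}
[PSO] allowed = {<0 0 0>, <0 0 1>, <0 0 2>, <0 2 0>, <0 2 1>, <0 2 2>, <2 0 0>, <2 0 1>, <2 0 2>, <2 2 0>, <2 2 1>, <2 2 2>}
target <2 0 0> ∈ {TSO,PSO}

SC:no TSO:yes PSO:yes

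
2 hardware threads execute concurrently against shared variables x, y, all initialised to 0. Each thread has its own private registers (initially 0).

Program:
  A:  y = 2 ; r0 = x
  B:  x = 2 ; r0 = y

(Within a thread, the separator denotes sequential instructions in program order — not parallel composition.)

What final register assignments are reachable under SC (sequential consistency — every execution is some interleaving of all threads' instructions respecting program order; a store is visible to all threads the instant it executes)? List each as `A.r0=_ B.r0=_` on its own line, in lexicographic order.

A.r0=0 B.r0=2
A.r0=2 B.r0=0
A.r0=2 B.r0=2

outcome vector order: (A.r0,B.r0)
|SC outcomes| = 3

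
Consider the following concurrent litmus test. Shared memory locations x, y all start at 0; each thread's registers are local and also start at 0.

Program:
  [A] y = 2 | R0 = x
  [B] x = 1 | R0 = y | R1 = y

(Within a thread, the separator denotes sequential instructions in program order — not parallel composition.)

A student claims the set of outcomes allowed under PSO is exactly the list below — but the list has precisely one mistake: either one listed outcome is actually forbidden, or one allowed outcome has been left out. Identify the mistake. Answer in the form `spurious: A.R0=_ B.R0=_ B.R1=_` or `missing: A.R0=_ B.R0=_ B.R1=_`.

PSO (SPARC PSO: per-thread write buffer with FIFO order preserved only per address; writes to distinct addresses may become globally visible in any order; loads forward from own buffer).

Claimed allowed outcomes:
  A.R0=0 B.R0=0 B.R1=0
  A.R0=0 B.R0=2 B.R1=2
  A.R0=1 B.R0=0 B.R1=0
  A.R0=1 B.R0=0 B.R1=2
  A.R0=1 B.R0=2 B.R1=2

outcome vector order: (A.R0,B.R0,B.R1)
[PSO] allowed = {000; 002; 022; 100; 102; 122}
PSO∖claimed = {002}

missing: A.R0=0 B.R0=0 B.R1=2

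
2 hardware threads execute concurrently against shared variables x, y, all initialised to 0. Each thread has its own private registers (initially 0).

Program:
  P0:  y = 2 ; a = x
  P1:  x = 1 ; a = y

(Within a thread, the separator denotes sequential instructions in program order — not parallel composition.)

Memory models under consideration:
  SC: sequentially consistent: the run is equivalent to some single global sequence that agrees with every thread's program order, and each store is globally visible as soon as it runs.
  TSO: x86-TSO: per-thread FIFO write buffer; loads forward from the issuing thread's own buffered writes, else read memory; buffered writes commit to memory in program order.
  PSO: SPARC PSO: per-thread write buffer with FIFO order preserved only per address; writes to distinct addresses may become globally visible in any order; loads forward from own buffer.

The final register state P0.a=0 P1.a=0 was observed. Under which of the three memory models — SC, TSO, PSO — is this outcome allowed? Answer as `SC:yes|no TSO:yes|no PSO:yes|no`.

SC:no TSO:yes PSO:yes

outcome vector order: (P0.a,P1.a)
under SC → 0/2 1/0 1/2
under TSO → 0/0 0/2 1/0 1/2
under PSO → 0/0 0/2 1/0 1/2
target 0/0 ∈ {TSO,PSO}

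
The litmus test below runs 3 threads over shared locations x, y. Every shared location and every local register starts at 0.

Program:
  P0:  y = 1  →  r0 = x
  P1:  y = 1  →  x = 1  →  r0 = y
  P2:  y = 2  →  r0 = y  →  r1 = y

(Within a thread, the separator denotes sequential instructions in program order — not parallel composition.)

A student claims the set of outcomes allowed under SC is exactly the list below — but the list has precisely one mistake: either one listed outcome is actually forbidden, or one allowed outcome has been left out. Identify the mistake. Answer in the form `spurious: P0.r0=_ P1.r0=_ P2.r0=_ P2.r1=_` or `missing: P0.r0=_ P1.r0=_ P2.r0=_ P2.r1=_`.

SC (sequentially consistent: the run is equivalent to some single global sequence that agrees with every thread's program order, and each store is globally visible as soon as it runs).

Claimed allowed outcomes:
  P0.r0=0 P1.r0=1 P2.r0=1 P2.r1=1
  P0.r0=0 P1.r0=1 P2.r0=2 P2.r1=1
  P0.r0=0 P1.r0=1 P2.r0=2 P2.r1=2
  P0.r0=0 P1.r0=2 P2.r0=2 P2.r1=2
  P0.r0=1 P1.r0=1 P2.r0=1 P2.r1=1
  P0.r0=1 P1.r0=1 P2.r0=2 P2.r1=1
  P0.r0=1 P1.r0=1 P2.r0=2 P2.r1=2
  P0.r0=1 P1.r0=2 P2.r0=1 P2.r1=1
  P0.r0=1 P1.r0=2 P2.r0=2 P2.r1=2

missing: P0.r0=1 P1.r0=2 P2.r0=2 P2.r1=1

outcome vector order: (P0.r0,P1.r0,P2.r0,P2.r1)
SC: 10 outcomes — {0/1/1/1, 0/1/2/1, 0/1/2/2, 0/2/2/2, 1/1/1/1, 1/1/2/1, 1/1/2/2, 1/2/1/1, 1/2/2/1, 1/2/2/2}
SC∖claimed = {1/2/2/1}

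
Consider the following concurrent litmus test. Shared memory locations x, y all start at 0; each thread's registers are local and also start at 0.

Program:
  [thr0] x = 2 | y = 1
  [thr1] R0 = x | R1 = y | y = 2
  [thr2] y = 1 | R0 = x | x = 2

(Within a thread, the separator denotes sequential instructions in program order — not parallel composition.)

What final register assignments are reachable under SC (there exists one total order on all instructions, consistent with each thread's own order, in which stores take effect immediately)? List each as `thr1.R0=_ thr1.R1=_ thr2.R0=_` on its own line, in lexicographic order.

thr1.R0=0 thr1.R1=0 thr2.R0=0
thr1.R0=0 thr1.R1=0 thr2.R0=2
thr1.R0=0 thr1.R1=1 thr2.R0=0
thr1.R0=0 thr1.R1=1 thr2.R0=2
thr1.R0=2 thr1.R1=0 thr2.R0=2
thr1.R0=2 thr1.R1=1 thr2.R0=0
thr1.R0=2 thr1.R1=1 thr2.R0=2

outcome vector order: (thr1.R0,thr1.R1,thr2.R0)
|SC outcomes| = 7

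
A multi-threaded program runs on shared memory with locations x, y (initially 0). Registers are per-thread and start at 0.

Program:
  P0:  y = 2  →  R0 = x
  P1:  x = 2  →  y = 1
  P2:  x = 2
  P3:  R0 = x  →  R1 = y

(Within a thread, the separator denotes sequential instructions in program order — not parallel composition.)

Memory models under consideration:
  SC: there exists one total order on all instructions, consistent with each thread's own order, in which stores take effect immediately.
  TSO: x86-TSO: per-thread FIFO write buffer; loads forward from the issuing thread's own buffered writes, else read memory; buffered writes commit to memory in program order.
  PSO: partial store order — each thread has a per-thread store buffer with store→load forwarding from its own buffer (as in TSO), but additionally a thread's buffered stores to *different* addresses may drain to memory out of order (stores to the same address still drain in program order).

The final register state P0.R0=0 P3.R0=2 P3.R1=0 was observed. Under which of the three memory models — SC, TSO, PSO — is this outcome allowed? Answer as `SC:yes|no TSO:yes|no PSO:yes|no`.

SC:no TSO:yes PSO:yes

outcome vector order: (P0.R0,P3.R0,P3.R1)
SC: 11 outcomes — {0/0/0; 0/0/1; 0/0/2; 0/2/1; 0/2/2; 2/0/0; 2/0/1; 2/0/2; 2/2/0; 2/2/1; 2/2/2}
TSO: 12 outcomes — {0/0/0; 0/0/1; 0/0/2; 0/2/0; 0/2/1; 0/2/2; 2/0/0; 2/0/1; 2/0/2; 2/2/0; 2/2/1; 2/2/2}
PSO: 12 outcomes — {0/0/0; 0/0/1; 0/0/2; 0/2/0; 0/2/1; 0/2/2; 2/0/0; 2/0/1; 2/0/2; 2/2/0; 2/2/1; 2/2/2}
target 0/2/0 ∈ {TSO,PSO}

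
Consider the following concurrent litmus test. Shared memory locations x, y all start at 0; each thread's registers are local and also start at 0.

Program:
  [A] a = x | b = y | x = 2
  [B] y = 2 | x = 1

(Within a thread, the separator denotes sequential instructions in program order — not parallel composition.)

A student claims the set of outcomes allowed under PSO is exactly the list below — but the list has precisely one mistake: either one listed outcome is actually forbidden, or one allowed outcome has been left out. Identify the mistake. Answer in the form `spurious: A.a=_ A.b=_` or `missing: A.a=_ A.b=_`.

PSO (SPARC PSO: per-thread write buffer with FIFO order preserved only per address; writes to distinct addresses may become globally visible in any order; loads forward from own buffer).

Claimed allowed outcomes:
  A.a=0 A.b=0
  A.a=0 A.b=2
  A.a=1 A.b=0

outcome vector order: (A.a,A.b)
[PSO] allowed = {(0,0), (0,2), (1,0), (1,2)}
PSO∖claimed = {(1,2)}

missing: A.a=1 A.b=2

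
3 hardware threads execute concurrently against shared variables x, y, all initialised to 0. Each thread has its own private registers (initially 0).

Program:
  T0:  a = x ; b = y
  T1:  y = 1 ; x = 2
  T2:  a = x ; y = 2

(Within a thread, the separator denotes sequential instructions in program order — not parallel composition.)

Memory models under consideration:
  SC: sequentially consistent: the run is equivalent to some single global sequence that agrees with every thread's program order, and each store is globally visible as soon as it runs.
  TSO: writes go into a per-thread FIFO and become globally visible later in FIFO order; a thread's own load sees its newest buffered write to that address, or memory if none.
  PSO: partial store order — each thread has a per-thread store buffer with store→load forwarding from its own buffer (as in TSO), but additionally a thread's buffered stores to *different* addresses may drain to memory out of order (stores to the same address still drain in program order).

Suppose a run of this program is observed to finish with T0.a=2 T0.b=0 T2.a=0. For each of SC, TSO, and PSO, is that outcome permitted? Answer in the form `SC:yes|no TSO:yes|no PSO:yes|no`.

SC:no TSO:no PSO:yes

outcome vector order: (T0.a,T0.b,T2.a)
[SC] allowed = {0/0/0 0/0/2 0/1/0 0/1/2 0/2/0 0/2/2 2/1/0 2/1/2 2/2/0 2/2/2}
[TSO] allowed = {0/0/0 0/0/2 0/1/0 0/1/2 0/2/0 0/2/2 2/1/0 2/1/2 2/2/0 2/2/2}
[PSO] allowed = {0/0/0 0/0/2 0/1/0 0/1/2 0/2/0 0/2/2 2/0/0 2/0/2 2/1/0 2/1/2 2/2/0 2/2/2}
target 2/0/0 ∈ {PSO}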